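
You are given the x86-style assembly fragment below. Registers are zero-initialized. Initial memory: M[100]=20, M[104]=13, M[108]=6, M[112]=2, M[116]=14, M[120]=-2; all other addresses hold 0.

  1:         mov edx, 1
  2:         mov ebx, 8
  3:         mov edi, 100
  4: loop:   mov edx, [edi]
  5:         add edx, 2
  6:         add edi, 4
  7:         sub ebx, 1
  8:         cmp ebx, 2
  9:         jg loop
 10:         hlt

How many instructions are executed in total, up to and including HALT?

edx=1
ebx=8
edi=100
edx=M[100]=20
edx=20+2=22
edi=100+4=104
ebx=8-1=7
cmp ebx, 2  (cmp 7,2)
jg loop: taken
edx=M[104]=13
edx=13+2=15
edi=104+4=108
ebx=7-1=6
cmp ebx, 2  (cmp 6,2)
jg loop: taken
edx=M[108]=6
edx=6+2=8
edi=108+4=112
ebx=6-1=5
cmp ebx, 2  (cmp 5,2)
jg loop: taken
edx=M[112]=2
edx=2+2=4
edi=112+4=116
ebx=5-1=4
cmp ebx, 2  (cmp 4,2)
jg loop: taken
edx=M[116]=14
edx=14+2=16
edi=116+4=120
ebx=4-1=3
cmp ebx, 2  (cmp 3,2)
jg loop: taken
edx=M[120]=-2
edx=(-2)+2=0
edi=120+4=124
ebx=3-1=2
cmp ebx, 2  (cmp 2,2)
jg loop: not taken
halt.
Total executed instructions: 40.

40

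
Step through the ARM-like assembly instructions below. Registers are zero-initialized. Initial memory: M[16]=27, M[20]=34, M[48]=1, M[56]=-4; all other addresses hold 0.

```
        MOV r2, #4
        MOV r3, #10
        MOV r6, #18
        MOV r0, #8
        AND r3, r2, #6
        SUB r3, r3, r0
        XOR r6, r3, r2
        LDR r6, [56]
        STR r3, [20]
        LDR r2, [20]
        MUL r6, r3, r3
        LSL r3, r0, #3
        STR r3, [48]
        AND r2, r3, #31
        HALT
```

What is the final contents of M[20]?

-4

r2=4
r3=10
r6=18
r0=8
r3=4&6=4
r3=4-8=-4
r6=(-4)^4=-8
r6=M[56]=-4
STR r3, [20] → M[20]=-4
r2=M[20]=-4
r6=(-4)*(-4)=16
r3=8<<3=64
STR r3, [48] → M[48]=64
r2=64&31=0
halt.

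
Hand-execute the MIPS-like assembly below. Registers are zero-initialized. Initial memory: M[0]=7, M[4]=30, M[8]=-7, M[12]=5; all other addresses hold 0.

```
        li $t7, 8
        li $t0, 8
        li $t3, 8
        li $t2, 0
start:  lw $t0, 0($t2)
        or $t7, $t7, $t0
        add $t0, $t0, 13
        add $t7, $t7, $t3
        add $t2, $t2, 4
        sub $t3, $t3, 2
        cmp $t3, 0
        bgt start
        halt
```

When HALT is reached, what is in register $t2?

16

$t7=8
$t0=8
$t3=8
$t2=0
$t0=M[0]=7
$t7=8|7=15
$t0=7+13=20
$t7=15+8=23
$t2=0+4=4
$t3=8-2=6
cmp $t3, 0  (cmp 6,0)
bgt start: taken
$t0=M[4]=30
$t7=23|30=31
$t0=30+13=43
$t7=31+6=37
$t2=4+4=8
$t3=6-2=4
cmp $t3, 0  (cmp 4,0)
bgt start: taken
$t0=M[8]=-7
$t7=37|(-7)=-3
$t0=(-7)+13=6
$t7=(-3)+4=1
$t2=8+4=12
$t3=4-2=2
cmp $t3, 0  (cmp 2,0)
bgt start: taken
$t0=M[12]=5
$t7=1|5=5
$t0=5+13=18
$t7=5+2=7
$t2=12+4=16
$t3=2-2=0
cmp $t3, 0  (cmp 0,0)
bgt start: not taken
halt.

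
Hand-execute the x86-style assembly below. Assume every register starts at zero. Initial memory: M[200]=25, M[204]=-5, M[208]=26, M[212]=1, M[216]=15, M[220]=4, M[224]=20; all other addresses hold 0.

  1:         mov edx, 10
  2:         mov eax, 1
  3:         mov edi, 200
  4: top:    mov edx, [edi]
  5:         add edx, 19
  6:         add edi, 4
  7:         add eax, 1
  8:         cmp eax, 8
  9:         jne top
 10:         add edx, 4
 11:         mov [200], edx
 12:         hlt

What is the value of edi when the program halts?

228

mov edx, 10 → edx=10
mov eax, 1 → eax=1
mov edi, 200 → edi=200
mov edx, [edi] → edx=M[200]=25
add edx, 19 → edx=25+19=44
add edi, 4 → edi=200+4=204
add eax, 1 → eax=1+1=2
cmp eax, 8  (cmp 2,8)
jne top: taken
mov edx, [edi] → edx=M[204]=-5
add edx, 19 → edx=(-5)+19=14
add edi, 4 → edi=204+4=208
add eax, 1 → eax=2+1=3
cmp eax, 8  (cmp 3,8)
jne top: taken
mov edx, [edi] → edx=M[208]=26
add edx, 19 → edx=26+19=45
add edi, 4 → edi=208+4=212
add eax, 1 → eax=3+1=4
cmp eax, 8  (cmp 4,8)
jne top: taken
mov edx, [edi] → edx=M[212]=1
add edx, 19 → edx=1+19=20
add edi, 4 → edi=212+4=216
add eax, 1 → eax=4+1=5
cmp eax, 8  (cmp 5,8)
jne top: taken
mov edx, [edi] → edx=M[216]=15
add edx, 19 → edx=15+19=34
add edi, 4 → edi=216+4=220
add eax, 1 → eax=5+1=6
cmp eax, 8  (cmp 6,8)
jne top: taken
mov edx, [edi] → edx=M[220]=4
add edx, 19 → edx=4+19=23
add edi, 4 → edi=220+4=224
add eax, 1 → eax=6+1=7
cmp eax, 8  (cmp 7,8)
jne top: taken
mov edx, [edi] → edx=M[224]=20
add edx, 19 → edx=20+19=39
add edi, 4 → edi=224+4=228
add eax, 1 → eax=7+1=8
cmp eax, 8  (cmp 8,8)
jne top: not taken
add edx, 4 → edx=39+4=43
mov [200], edx → M[200]=43
halt.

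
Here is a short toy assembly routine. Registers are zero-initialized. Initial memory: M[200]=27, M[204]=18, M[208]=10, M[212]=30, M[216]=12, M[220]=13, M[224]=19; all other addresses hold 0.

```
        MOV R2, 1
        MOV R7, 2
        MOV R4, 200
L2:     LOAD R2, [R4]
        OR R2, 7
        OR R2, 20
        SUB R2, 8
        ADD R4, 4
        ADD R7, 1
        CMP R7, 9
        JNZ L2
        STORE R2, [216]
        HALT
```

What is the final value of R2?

15

MOV R2, 1 → R2=1
MOV R7, 2 → R7=2
MOV R4, 200 → R4=200
LOAD R2, [R4] → R2=M[200]=27
OR R2, 7 → R2=27|7=31
OR R2, 20 → R2=31|20=31
SUB R2, 8 → R2=31-8=23
ADD R4, 4 → R4=200+4=204
ADD R7, 1 → R7=2+1=3
CMP R7, 9  (cmp 3,9)
JNZ L2: taken
LOAD R2, [R4] → R2=M[204]=18
OR R2, 7 → R2=18|7=23
OR R2, 20 → R2=23|20=23
SUB R2, 8 → R2=23-8=15
ADD R4, 4 → R4=204+4=208
ADD R7, 1 → R7=3+1=4
CMP R7, 9  (cmp 4,9)
JNZ L2: taken
LOAD R2, [R4] → R2=M[208]=10
OR R2, 7 → R2=10|7=15
OR R2, 20 → R2=15|20=31
SUB R2, 8 → R2=31-8=23
ADD R4, 4 → R4=208+4=212
ADD R7, 1 → R7=4+1=5
CMP R7, 9  (cmp 5,9)
JNZ L2: taken
LOAD R2, [R4] → R2=M[212]=30
OR R2, 7 → R2=30|7=31
OR R2, 20 → R2=31|20=31
SUB R2, 8 → R2=31-8=23
ADD R4, 4 → R4=212+4=216
ADD R7, 1 → R7=5+1=6
CMP R7, 9  (cmp 6,9)
JNZ L2: taken
LOAD R2, [R4] → R2=M[216]=12
OR R2, 7 → R2=12|7=15
OR R2, 20 → R2=15|20=31
SUB R2, 8 → R2=31-8=23
ADD R4, 4 → R4=216+4=220
ADD R7, 1 → R7=6+1=7
CMP R7, 9  (cmp 7,9)
JNZ L2: taken
LOAD R2, [R4] → R2=M[220]=13
OR R2, 7 → R2=13|7=15
OR R2, 20 → R2=15|20=31
SUB R2, 8 → R2=31-8=23
ADD R4, 4 → R4=220+4=224
ADD R7, 1 → R7=7+1=8
CMP R7, 9  (cmp 8,9)
JNZ L2: taken
LOAD R2, [R4] → R2=M[224]=19
OR R2, 7 → R2=19|7=23
OR R2, 20 → R2=23|20=23
SUB R2, 8 → R2=23-8=15
ADD R4, 4 → R4=224+4=228
ADD R7, 1 → R7=8+1=9
CMP R7, 9  (cmp 9,9)
JNZ L2: not taken
STORE R2, [216] → M[216]=15
halt.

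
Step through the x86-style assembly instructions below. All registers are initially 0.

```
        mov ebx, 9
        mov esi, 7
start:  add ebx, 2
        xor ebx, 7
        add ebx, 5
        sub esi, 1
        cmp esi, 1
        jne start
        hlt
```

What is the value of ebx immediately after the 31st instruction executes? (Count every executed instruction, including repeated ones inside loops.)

after mov ebx, 9: ebx=9
after mov esi, 7: esi=7
after add ebx, 2: ebx=9+2=11
after xor ebx, 7: ebx=11^7=12
after add ebx, 5: ebx=12+5=17
after sub esi, 1: esi=7-1=6
cmp esi, 1  (cmp 6,1)
jne start: taken
after add ebx, 2: ebx=17+2=19
after xor ebx, 7: ebx=19^7=20
after add ebx, 5: ebx=20+5=25
after sub esi, 1: esi=6-1=5
cmp esi, 1  (cmp 5,1)
jne start: taken
after add ebx, 2: ebx=25+2=27
after xor ebx, 7: ebx=27^7=28
after add ebx, 5: ebx=28+5=33
after sub esi, 1: esi=5-1=4
cmp esi, 1  (cmp 4,1)
jne start: taken
after add ebx, 2: ebx=33+2=35
after xor ebx, 7: ebx=35^7=36
after add ebx, 5: ebx=36+5=41
after sub esi, 1: esi=4-1=3
cmp esi, 1  (cmp 3,1)
jne start: taken
after add ebx, 2: ebx=41+2=43
after xor ebx, 7: ebx=43^7=44
after add ebx, 5: ebx=44+5=49
after sub esi, 1: esi=3-1=2
cmp esi, 1  (cmp 2,1)
After step 31: ebx = 49.

49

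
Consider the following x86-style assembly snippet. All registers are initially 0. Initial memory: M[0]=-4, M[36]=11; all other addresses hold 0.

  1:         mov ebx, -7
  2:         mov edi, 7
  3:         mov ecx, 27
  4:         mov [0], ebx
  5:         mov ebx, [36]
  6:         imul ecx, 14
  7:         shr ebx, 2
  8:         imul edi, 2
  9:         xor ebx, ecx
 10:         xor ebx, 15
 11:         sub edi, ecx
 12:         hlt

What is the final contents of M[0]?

-7

after mov ebx, -7: ebx=-7
after mov edi, 7: edi=7
after mov ecx, 27: ecx=27
mov [0], ebx → M[0]=-7
after mov ebx, [36]: ebx=M[36]=11
after imul ecx, 14: ecx=27*14=378
after shr ebx, 2: ebx=11>>2=2
after imul edi, 2: edi=7*2=14
after xor ebx, ecx: ebx=2^378=376
after xor ebx, 15: ebx=376^15=375
after sub edi, ecx: edi=14-378=-364
halt.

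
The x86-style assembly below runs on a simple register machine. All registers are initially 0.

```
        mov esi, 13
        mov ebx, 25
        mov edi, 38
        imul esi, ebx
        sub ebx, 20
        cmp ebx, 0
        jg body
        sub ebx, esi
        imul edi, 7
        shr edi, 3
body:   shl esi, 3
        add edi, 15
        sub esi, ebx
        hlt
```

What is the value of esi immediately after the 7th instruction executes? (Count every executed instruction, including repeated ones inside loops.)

after mov esi, 13: esi=13
after mov ebx, 25: ebx=25
after mov edi, 38: edi=38
after imul esi, ebx: esi=13*25=325
after sub ebx, 20: ebx=25-20=5
cmp ebx, 0  (cmp 5,0)
jg body: taken
After step 7: esi = 325.

325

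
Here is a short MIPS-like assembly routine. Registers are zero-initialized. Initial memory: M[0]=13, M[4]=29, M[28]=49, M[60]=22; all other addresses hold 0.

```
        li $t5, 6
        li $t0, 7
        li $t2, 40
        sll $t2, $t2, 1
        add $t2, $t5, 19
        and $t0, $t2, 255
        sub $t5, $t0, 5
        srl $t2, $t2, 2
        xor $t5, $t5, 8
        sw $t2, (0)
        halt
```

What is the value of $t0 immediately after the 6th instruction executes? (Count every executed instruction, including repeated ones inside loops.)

after li $t5, 6: $t5=6
after li $t0, 7: $t0=7
after li $t2, 40: $t2=40
after sll $t2, $t2, 1: $t2=40<<1=80
after add $t2, $t5, 19: $t2=6+19=25
after and $t0, $t2, 255: $t0=25&255=25
After step 6: $t0 = 25.

25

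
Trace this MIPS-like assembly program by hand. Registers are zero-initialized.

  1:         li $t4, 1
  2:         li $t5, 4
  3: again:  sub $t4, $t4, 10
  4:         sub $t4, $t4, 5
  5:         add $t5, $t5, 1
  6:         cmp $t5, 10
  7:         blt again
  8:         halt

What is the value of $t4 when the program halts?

after li $t4, 1: $t4=1
after li $t5, 4: $t5=4
after sub $t4, $t4, 10: $t4=1-10=-9
after sub $t4, $t4, 5: $t4=(-9)-5=-14
after add $t5, $t5, 1: $t5=4+1=5
cmp $t5, 10  (cmp 5,10)
blt again: taken
after sub $t4, $t4, 10: $t4=(-14)-10=-24
after sub $t4, $t4, 5: $t4=(-24)-5=-29
after add $t5, $t5, 1: $t5=5+1=6
cmp $t5, 10  (cmp 6,10)
blt again: taken
after sub $t4, $t4, 10: $t4=(-29)-10=-39
after sub $t4, $t4, 5: $t4=(-39)-5=-44
after add $t5, $t5, 1: $t5=6+1=7
cmp $t5, 10  (cmp 7,10)
blt again: taken
after sub $t4, $t4, 10: $t4=(-44)-10=-54
after sub $t4, $t4, 5: $t4=(-54)-5=-59
after add $t5, $t5, 1: $t5=7+1=8
cmp $t5, 10  (cmp 8,10)
blt again: taken
after sub $t4, $t4, 10: $t4=(-59)-10=-69
after sub $t4, $t4, 5: $t4=(-69)-5=-74
after add $t5, $t5, 1: $t5=8+1=9
cmp $t5, 10  (cmp 9,10)
blt again: taken
after sub $t4, $t4, 10: $t4=(-74)-10=-84
after sub $t4, $t4, 5: $t4=(-84)-5=-89
after add $t5, $t5, 1: $t5=9+1=10
cmp $t5, 10  (cmp 10,10)
blt again: not taken
halt.

-89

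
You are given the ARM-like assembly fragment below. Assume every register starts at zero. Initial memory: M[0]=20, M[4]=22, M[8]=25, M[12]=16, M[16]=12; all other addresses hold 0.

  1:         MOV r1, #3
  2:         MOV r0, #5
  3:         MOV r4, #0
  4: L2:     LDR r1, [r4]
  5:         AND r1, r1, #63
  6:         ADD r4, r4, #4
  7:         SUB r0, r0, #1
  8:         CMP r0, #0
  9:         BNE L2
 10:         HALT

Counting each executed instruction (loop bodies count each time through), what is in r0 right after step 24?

MOV r1, #3 → r1=3
MOV r0, #5 → r0=5
MOV r4, #0 → r4=0
LDR r1, [r4] → r1=M[0]=20
AND r1, r1, #63 → r1=20&63=20
ADD r4, r4, #4 → r4=0+4=4
SUB r0, r0, #1 → r0=5-1=4
CMP r0, #0  (cmp 4,0)
BNE L2: taken
LDR r1, [r4] → r1=M[4]=22
AND r1, r1, #63 → r1=22&63=22
ADD r4, r4, #4 → r4=4+4=8
SUB r0, r0, #1 → r0=4-1=3
CMP r0, #0  (cmp 3,0)
BNE L2: taken
LDR r1, [r4] → r1=M[8]=25
AND r1, r1, #63 → r1=25&63=25
ADD r4, r4, #4 → r4=8+4=12
SUB r0, r0, #1 → r0=3-1=2
CMP r0, #0  (cmp 2,0)
BNE L2: taken
LDR r1, [r4] → r1=M[12]=16
AND r1, r1, #63 → r1=16&63=16
ADD r4, r4, #4 → r4=12+4=16
After step 24: r0 = 2.

2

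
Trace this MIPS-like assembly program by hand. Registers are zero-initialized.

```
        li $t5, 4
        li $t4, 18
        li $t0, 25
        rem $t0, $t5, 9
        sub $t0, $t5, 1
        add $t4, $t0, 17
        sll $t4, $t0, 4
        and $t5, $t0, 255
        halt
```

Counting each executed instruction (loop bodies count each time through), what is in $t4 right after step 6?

20

after li $t5, 4: $t5=4
after li $t4, 18: $t4=18
after li $t0, 25: $t0=25
after rem $t0, $t5, 9: $t0=4%9=4
after sub $t0, $t5, 1: $t0=4-1=3
after add $t4, $t0, 17: $t4=3+17=20
After step 6: $t4 = 20.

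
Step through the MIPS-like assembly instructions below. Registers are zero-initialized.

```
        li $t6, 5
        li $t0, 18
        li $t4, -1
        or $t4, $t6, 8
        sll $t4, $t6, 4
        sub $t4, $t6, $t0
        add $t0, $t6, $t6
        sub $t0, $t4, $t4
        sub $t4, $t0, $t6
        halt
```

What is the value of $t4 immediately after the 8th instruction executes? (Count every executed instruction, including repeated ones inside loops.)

after li $t6, 5: $t6=5
after li $t0, 18: $t0=18
after li $t4, -1: $t4=-1
after or $t4, $t6, 8: $t4=5|8=13
after sll $t4, $t6, 4: $t4=5<<4=80
after sub $t4, $t6, $t0: $t4=5-18=-13
after add $t0, $t6, $t6: $t0=5+5=10
after sub $t0, $t4, $t4: $t0=(-13)-(-13)=0
After step 8: $t4 = -13.

-13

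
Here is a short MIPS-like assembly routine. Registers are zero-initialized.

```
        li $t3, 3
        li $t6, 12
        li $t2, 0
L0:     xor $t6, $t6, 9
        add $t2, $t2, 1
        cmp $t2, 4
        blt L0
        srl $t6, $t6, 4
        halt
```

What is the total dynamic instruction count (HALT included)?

21

$t3=3
$t6=12
$t2=0
$t6=12^9=5
$t2=0+1=1
cmp $t2, 4  (cmp 1,4)
blt L0: taken
$t6=5^9=12
$t2=1+1=2
cmp $t2, 4  (cmp 2,4)
blt L0: taken
$t6=12^9=5
$t2=2+1=3
cmp $t2, 4  (cmp 3,4)
blt L0: taken
$t6=5^9=12
$t2=3+1=4
cmp $t2, 4  (cmp 4,4)
blt L0: not taken
$t6=12>>4=0
halt.
Total executed instructions: 21.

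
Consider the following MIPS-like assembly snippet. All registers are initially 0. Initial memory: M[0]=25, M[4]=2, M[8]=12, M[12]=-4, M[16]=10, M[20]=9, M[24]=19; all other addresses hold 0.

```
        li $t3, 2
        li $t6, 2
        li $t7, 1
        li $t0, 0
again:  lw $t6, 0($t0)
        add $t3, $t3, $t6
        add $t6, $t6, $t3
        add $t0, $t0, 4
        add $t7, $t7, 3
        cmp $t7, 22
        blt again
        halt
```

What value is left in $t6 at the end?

94

li $t3, 2 → $t3=2
li $t6, 2 → $t6=2
li $t7, 1 → $t7=1
li $t0, 0 → $t0=0
lw $t6, 0($t0) → $t6=M[0]=25
add $t3, $t3, $t6 → $t3=2+25=27
add $t6, $t6, $t3 → $t6=25+27=52
add $t0, $t0, 4 → $t0=0+4=4
add $t7, $t7, 3 → $t7=1+3=4
cmp $t7, 22  (cmp 4,22)
blt again: taken
lw $t6, 0($t0) → $t6=M[4]=2
add $t3, $t3, $t6 → $t3=27+2=29
add $t6, $t6, $t3 → $t6=2+29=31
add $t0, $t0, 4 → $t0=4+4=8
add $t7, $t7, 3 → $t7=4+3=7
cmp $t7, 22  (cmp 7,22)
blt again: taken
lw $t6, 0($t0) → $t6=M[8]=12
add $t3, $t3, $t6 → $t3=29+12=41
add $t6, $t6, $t3 → $t6=12+41=53
add $t0, $t0, 4 → $t0=8+4=12
add $t7, $t7, 3 → $t7=7+3=10
cmp $t7, 22  (cmp 10,22)
blt again: taken
lw $t6, 0($t0) → $t6=M[12]=-4
add $t3, $t3, $t6 → $t3=41+(-4)=37
add $t6, $t6, $t3 → $t6=(-4)+37=33
add $t0, $t0, 4 → $t0=12+4=16
add $t7, $t7, 3 → $t7=10+3=13
cmp $t7, 22  (cmp 13,22)
blt again: taken
lw $t6, 0($t0) → $t6=M[16]=10
add $t3, $t3, $t6 → $t3=37+10=47
add $t6, $t6, $t3 → $t6=10+47=57
add $t0, $t0, 4 → $t0=16+4=20
add $t7, $t7, 3 → $t7=13+3=16
cmp $t7, 22  (cmp 16,22)
blt again: taken
lw $t6, 0($t0) → $t6=M[20]=9
add $t3, $t3, $t6 → $t3=47+9=56
add $t6, $t6, $t3 → $t6=9+56=65
add $t0, $t0, 4 → $t0=20+4=24
add $t7, $t7, 3 → $t7=16+3=19
cmp $t7, 22  (cmp 19,22)
blt again: taken
lw $t6, 0($t0) → $t6=M[24]=19
add $t3, $t3, $t6 → $t3=56+19=75
add $t6, $t6, $t3 → $t6=19+75=94
add $t0, $t0, 4 → $t0=24+4=28
add $t7, $t7, 3 → $t7=19+3=22
cmp $t7, 22  (cmp 22,22)
blt again: not taken
halt.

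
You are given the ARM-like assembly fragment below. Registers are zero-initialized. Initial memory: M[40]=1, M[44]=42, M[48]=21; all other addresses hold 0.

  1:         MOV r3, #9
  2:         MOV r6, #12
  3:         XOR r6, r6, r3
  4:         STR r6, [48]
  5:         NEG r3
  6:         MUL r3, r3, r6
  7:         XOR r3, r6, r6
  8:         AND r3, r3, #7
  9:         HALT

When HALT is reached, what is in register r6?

r3=9
r6=12
r6=12^9=5
STR r6, [48] → M[48]=5
r3=-(9)=-9
r3=(-9)*5=-45
r3=5^5=0
r3=0&7=0
halt.

5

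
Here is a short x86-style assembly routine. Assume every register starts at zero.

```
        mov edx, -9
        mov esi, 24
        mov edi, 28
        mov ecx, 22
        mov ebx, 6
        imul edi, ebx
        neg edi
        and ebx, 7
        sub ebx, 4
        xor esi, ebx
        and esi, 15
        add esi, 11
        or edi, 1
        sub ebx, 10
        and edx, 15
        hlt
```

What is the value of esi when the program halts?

edx=-9
esi=24
edi=28
ecx=22
ebx=6
edi=28*6=168
edi=-(168)=-168
ebx=6&7=6
ebx=6-4=2
esi=24^2=26
esi=26&15=10
esi=10+11=21
edi=(-168)|1=-167
ebx=2-10=-8
edx=(-9)&15=7
halt.

21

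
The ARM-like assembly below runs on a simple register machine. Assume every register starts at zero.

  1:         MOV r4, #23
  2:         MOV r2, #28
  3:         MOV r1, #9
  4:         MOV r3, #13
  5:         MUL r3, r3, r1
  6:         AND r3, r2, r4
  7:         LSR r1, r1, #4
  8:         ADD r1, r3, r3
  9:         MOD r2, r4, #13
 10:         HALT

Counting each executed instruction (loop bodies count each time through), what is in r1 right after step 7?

MOV r4, #23 → r4=23
MOV r2, #28 → r2=28
MOV r1, #9 → r1=9
MOV r3, #13 → r3=13
MUL r3, r3, r1 → r3=13*9=117
AND r3, r2, r4 → r3=28&23=20
LSR r1, r1, #4 → r1=9>>4=0
After step 7: r1 = 0.

0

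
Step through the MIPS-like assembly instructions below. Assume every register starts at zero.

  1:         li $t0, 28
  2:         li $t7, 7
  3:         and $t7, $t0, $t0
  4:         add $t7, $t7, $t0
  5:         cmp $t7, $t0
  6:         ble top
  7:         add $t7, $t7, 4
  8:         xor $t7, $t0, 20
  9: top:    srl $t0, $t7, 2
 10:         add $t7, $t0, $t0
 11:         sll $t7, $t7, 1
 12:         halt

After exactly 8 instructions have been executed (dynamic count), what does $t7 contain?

8

$t0=28
$t7=7
$t7=28&28=28
$t7=28+28=56
cmp $t7, $t0  (cmp 56,28)
ble top: not taken
$t7=56+4=60
$t7=28^20=8
After step 8: $t7 = 8.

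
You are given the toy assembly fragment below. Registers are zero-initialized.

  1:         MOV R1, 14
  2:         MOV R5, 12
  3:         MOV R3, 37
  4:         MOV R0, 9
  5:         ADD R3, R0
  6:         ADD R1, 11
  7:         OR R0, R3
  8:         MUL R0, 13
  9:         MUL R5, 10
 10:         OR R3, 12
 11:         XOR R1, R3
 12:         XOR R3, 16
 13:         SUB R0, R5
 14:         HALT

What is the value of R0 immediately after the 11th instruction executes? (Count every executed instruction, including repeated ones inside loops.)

611

R1=14
R5=12
R3=37
R0=9
R3=37+9=46
R1=14+11=25
R0=9|46=47
R0=47*13=611
R5=12*10=120
R3=46|12=46
R1=25^46=55
After step 11: R0 = 611.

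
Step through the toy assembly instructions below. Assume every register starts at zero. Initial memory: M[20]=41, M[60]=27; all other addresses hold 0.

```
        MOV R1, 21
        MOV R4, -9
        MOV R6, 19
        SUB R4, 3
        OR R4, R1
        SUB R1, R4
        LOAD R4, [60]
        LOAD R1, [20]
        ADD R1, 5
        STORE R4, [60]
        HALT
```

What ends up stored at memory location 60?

R1=21
R4=-9
R6=19
R4=(-9)-3=-12
R4=(-12)|21=-11
R1=21-(-11)=32
R4=M[60]=27
R1=M[20]=41
R1=41+5=46
STORE R4, [60] → M[60]=27
halt.

27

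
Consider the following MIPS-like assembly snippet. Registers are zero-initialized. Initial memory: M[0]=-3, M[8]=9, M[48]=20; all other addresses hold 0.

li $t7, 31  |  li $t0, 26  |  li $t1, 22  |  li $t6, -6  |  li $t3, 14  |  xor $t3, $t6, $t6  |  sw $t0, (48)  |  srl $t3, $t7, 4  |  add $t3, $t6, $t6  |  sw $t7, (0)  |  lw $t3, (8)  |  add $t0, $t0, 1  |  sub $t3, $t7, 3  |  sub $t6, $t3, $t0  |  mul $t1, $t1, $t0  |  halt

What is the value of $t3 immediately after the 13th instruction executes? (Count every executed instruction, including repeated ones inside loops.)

28

after li $t7, 31: $t7=31
after li $t0, 26: $t0=26
after li $t1, 22: $t1=22
after li $t6, -6: $t6=-6
after li $t3, 14: $t3=14
after xor $t3, $t6, $t6: $t3=(-6)^(-6)=0
sw $t0, (48) → M[48]=26
after srl $t3, $t7, 4: $t3=31>>4=1
after add $t3, $t6, $t6: $t3=(-6)+(-6)=-12
sw $t7, (0) → M[0]=31
after lw $t3, (8): $t3=M[8]=9
after add $t0, $t0, 1: $t0=26+1=27
after sub $t3, $t7, 3: $t3=31-3=28
After step 13: $t3 = 28.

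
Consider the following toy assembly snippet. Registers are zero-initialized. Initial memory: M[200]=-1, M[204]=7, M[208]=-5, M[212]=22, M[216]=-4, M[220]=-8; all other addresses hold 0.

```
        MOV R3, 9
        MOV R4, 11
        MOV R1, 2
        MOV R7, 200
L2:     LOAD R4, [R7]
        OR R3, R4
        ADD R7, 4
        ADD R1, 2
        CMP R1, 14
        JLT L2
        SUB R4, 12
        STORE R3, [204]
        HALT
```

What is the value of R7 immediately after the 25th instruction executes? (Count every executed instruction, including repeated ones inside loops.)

216

MOV R3, 9 → R3=9
MOV R4, 11 → R4=11
MOV R1, 2 → R1=2
MOV R7, 200 → R7=200
LOAD R4, [R7] → R4=M[200]=-1
OR R3, R4 → R3=9|(-1)=-1
ADD R7, 4 → R7=200+4=204
ADD R1, 2 → R1=2+2=4
CMP R1, 14  (cmp 4,14)
JLT L2: taken
LOAD R4, [R7] → R4=M[204]=7
OR R3, R4 → R3=(-1)|7=-1
ADD R7, 4 → R7=204+4=208
ADD R1, 2 → R1=4+2=6
CMP R1, 14  (cmp 6,14)
JLT L2: taken
LOAD R4, [R7] → R4=M[208]=-5
OR R3, R4 → R3=(-1)|(-5)=-1
ADD R7, 4 → R7=208+4=212
ADD R1, 2 → R1=6+2=8
CMP R1, 14  (cmp 8,14)
JLT L2: taken
LOAD R4, [R7] → R4=M[212]=22
OR R3, R4 → R3=(-1)|22=-1
ADD R7, 4 → R7=212+4=216
After step 25: R7 = 216.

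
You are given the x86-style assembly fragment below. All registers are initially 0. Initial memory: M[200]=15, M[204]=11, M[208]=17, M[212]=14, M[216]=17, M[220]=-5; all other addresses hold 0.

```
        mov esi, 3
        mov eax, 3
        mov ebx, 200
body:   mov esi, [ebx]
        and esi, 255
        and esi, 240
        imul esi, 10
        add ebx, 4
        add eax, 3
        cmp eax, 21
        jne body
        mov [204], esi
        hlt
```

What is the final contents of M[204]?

2400

mov esi, 3 → esi=3
mov eax, 3 → eax=3
mov ebx, 200 → ebx=200
mov esi, [ebx] → esi=M[200]=15
and esi, 255 → esi=15&255=15
and esi, 240 → esi=15&240=0
imul esi, 10 → esi=0*10=0
add ebx, 4 → ebx=200+4=204
add eax, 3 → eax=3+3=6
cmp eax, 21  (cmp 6,21)
jne body: taken
mov esi, [ebx] → esi=M[204]=11
and esi, 255 → esi=11&255=11
and esi, 240 → esi=11&240=0
imul esi, 10 → esi=0*10=0
add ebx, 4 → ebx=204+4=208
add eax, 3 → eax=6+3=9
cmp eax, 21  (cmp 9,21)
jne body: taken
mov esi, [ebx] → esi=M[208]=17
and esi, 255 → esi=17&255=17
and esi, 240 → esi=17&240=16
imul esi, 10 → esi=16*10=160
add ebx, 4 → ebx=208+4=212
add eax, 3 → eax=9+3=12
cmp eax, 21  (cmp 12,21)
jne body: taken
mov esi, [ebx] → esi=M[212]=14
and esi, 255 → esi=14&255=14
and esi, 240 → esi=14&240=0
imul esi, 10 → esi=0*10=0
add ebx, 4 → ebx=212+4=216
add eax, 3 → eax=12+3=15
cmp eax, 21  (cmp 15,21)
jne body: taken
mov esi, [ebx] → esi=M[216]=17
and esi, 255 → esi=17&255=17
and esi, 240 → esi=17&240=16
imul esi, 10 → esi=16*10=160
add ebx, 4 → ebx=216+4=220
add eax, 3 → eax=15+3=18
cmp eax, 21  (cmp 18,21)
jne body: taken
mov esi, [ebx] → esi=M[220]=-5
and esi, 255 → esi=(-5)&255=251
and esi, 240 → esi=251&240=240
imul esi, 10 → esi=240*10=2400
add ebx, 4 → ebx=220+4=224
add eax, 3 → eax=18+3=21
cmp eax, 21  (cmp 21,21)
jne body: not taken
mov [204], esi → M[204]=2400
halt.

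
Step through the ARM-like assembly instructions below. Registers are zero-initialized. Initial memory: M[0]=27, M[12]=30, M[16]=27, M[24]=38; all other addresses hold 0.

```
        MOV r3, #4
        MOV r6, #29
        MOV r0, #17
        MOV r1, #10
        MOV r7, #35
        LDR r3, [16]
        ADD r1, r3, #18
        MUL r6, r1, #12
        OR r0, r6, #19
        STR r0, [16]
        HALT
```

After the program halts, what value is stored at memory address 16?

after MOV r3, #4: r3=4
after MOV r6, #29: r6=29
after MOV r0, #17: r0=17
after MOV r1, #10: r1=10
after MOV r7, #35: r7=35
after LDR r3, [16]: r3=M[16]=27
after ADD r1, r3, #18: r1=27+18=45
after MUL r6, r1, #12: r6=45*12=540
after OR r0, r6, #19: r0=540|19=543
STR r0, [16] → M[16]=543
halt.

543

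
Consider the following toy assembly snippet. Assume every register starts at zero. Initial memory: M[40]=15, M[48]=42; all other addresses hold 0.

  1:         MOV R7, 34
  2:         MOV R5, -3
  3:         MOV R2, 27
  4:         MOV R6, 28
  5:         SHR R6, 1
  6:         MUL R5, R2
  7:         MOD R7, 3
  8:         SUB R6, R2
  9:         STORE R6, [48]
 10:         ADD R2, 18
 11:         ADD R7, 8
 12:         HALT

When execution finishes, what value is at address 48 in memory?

after MOV R7, 34: R7=34
after MOV R5, -3: R5=-3
after MOV R2, 27: R2=27
after MOV R6, 28: R6=28
after SHR R6, 1: R6=28>>1=14
after MUL R5, R2: R5=(-3)*27=-81
after MOD R7, 3: R7=34%3=1
after SUB R6, R2: R6=14-27=-13
STORE R6, [48] → M[48]=-13
after ADD R2, 18: R2=27+18=45
after ADD R7, 8: R7=1+8=9
halt.

-13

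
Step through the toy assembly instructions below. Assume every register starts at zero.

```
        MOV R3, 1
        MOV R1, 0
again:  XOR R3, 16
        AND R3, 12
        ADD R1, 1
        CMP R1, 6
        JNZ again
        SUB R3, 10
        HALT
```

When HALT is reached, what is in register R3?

-10

after MOV R3, 1: R3=1
after MOV R1, 0: R1=0
after XOR R3, 16: R3=1^16=17
after AND R3, 12: R3=17&12=0
after ADD R1, 1: R1=0+1=1
CMP R1, 6  (cmp 1,6)
JNZ again: taken
after XOR R3, 16: R3=0^16=16
after AND R3, 12: R3=16&12=0
after ADD R1, 1: R1=1+1=2
CMP R1, 6  (cmp 2,6)
JNZ again: taken
after XOR R3, 16: R3=0^16=16
after AND R3, 12: R3=16&12=0
after ADD R1, 1: R1=2+1=3
CMP R1, 6  (cmp 3,6)
JNZ again: taken
after XOR R3, 16: R3=0^16=16
after AND R3, 12: R3=16&12=0
after ADD R1, 1: R1=3+1=4
CMP R1, 6  (cmp 4,6)
JNZ again: taken
after XOR R3, 16: R3=0^16=16
after AND R3, 12: R3=16&12=0
after ADD R1, 1: R1=4+1=5
CMP R1, 6  (cmp 5,6)
JNZ again: taken
after XOR R3, 16: R3=0^16=16
after AND R3, 12: R3=16&12=0
after ADD R1, 1: R1=5+1=6
CMP R1, 6  (cmp 6,6)
JNZ again: not taken
after SUB R3, 10: R3=0-10=-10
halt.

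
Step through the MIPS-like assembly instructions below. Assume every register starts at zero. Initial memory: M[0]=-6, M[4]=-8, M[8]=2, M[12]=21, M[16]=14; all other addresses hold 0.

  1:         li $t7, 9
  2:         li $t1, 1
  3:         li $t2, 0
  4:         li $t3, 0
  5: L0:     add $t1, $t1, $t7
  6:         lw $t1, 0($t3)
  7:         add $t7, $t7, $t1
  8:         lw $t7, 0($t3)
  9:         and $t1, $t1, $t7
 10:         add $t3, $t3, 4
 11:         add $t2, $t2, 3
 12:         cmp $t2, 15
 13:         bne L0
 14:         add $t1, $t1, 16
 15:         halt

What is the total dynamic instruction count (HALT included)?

51

after li $t7, 9: $t7=9
after li $t1, 1: $t1=1
after li $t2, 0: $t2=0
after li $t3, 0: $t3=0
after add $t1, $t1, $t7: $t1=1+9=10
after lw $t1, 0($t3): $t1=M[0]=-6
after add $t7, $t7, $t1: $t7=9+(-6)=3
after lw $t7, 0($t3): $t7=M[0]=-6
after and $t1, $t1, $t7: $t1=(-6)&(-6)=-6
after add $t3, $t3, 4: $t3=0+4=4
after add $t2, $t2, 3: $t2=0+3=3
cmp $t2, 15  (cmp 3,15)
bne L0: taken
after add $t1, $t1, $t7: $t1=(-6)+(-6)=-12
after lw $t1, 0($t3): $t1=M[4]=-8
after add $t7, $t7, $t1: $t7=(-6)+(-8)=-14
after lw $t7, 0($t3): $t7=M[4]=-8
after and $t1, $t1, $t7: $t1=(-8)&(-8)=-8
after add $t3, $t3, 4: $t3=4+4=8
after add $t2, $t2, 3: $t2=3+3=6
cmp $t2, 15  (cmp 6,15)
bne L0: taken
after add $t1, $t1, $t7: $t1=(-8)+(-8)=-16
after lw $t1, 0($t3): $t1=M[8]=2
after add $t7, $t7, $t1: $t7=(-8)+2=-6
after lw $t7, 0($t3): $t7=M[8]=2
after and $t1, $t1, $t7: $t1=2&2=2
after add $t3, $t3, 4: $t3=8+4=12
after add $t2, $t2, 3: $t2=6+3=9
cmp $t2, 15  (cmp 9,15)
bne L0: taken
after add $t1, $t1, $t7: $t1=2+2=4
after lw $t1, 0($t3): $t1=M[12]=21
after add $t7, $t7, $t1: $t7=2+21=23
after lw $t7, 0($t3): $t7=M[12]=21
after and $t1, $t1, $t7: $t1=21&21=21
after add $t3, $t3, 4: $t3=12+4=16
after add $t2, $t2, 3: $t2=9+3=12
cmp $t2, 15  (cmp 12,15)
bne L0: taken
after add $t1, $t1, $t7: $t1=21+21=42
after lw $t1, 0($t3): $t1=M[16]=14
after add $t7, $t7, $t1: $t7=21+14=35
after lw $t7, 0($t3): $t7=M[16]=14
after and $t1, $t1, $t7: $t1=14&14=14
after add $t3, $t3, 4: $t3=16+4=20
after add $t2, $t2, 3: $t2=12+3=15
cmp $t2, 15  (cmp 15,15)
bne L0: not taken
after add $t1, $t1, 16: $t1=14+16=30
halt.
Total executed instructions: 51.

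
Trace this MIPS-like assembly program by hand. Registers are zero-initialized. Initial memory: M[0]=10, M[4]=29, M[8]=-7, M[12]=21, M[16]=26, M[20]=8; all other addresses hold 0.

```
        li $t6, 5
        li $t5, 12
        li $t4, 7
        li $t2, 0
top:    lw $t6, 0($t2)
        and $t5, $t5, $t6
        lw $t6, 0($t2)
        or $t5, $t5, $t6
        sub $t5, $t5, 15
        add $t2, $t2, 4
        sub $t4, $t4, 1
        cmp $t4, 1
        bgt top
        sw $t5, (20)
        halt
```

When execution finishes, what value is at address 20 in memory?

-7

li $t6, 5 → $t6=5
li $t5, 12 → $t5=12
li $t4, 7 → $t4=7
li $t2, 0 → $t2=0
lw $t6, 0($t2) → $t6=M[0]=10
and $t5, $t5, $t6 → $t5=12&10=8
lw $t6, 0($t2) → $t6=M[0]=10
or $t5, $t5, $t6 → $t5=8|10=10
sub $t5, $t5, 15 → $t5=10-15=-5
add $t2, $t2, 4 → $t2=0+4=4
sub $t4, $t4, 1 → $t4=7-1=6
cmp $t4, 1  (cmp 6,1)
bgt top: taken
lw $t6, 0($t2) → $t6=M[4]=29
and $t5, $t5, $t6 → $t5=(-5)&29=25
lw $t6, 0($t2) → $t6=M[4]=29
or $t5, $t5, $t6 → $t5=25|29=29
sub $t5, $t5, 15 → $t5=29-15=14
add $t2, $t2, 4 → $t2=4+4=8
sub $t4, $t4, 1 → $t4=6-1=5
cmp $t4, 1  (cmp 5,1)
bgt top: taken
lw $t6, 0($t2) → $t6=M[8]=-7
and $t5, $t5, $t6 → $t5=14&(-7)=8
lw $t6, 0($t2) → $t6=M[8]=-7
or $t5, $t5, $t6 → $t5=8|(-7)=-7
sub $t5, $t5, 15 → $t5=(-7)-15=-22
add $t2, $t2, 4 → $t2=8+4=12
sub $t4, $t4, 1 → $t4=5-1=4
cmp $t4, 1  (cmp 4,1)
bgt top: taken
lw $t6, 0($t2) → $t6=M[12]=21
and $t5, $t5, $t6 → $t5=(-22)&21=0
lw $t6, 0($t2) → $t6=M[12]=21
or $t5, $t5, $t6 → $t5=0|21=21
sub $t5, $t5, 15 → $t5=21-15=6
add $t2, $t2, 4 → $t2=12+4=16
sub $t4, $t4, 1 → $t4=4-1=3
cmp $t4, 1  (cmp 3,1)
bgt top: taken
lw $t6, 0($t2) → $t6=M[16]=26
and $t5, $t5, $t6 → $t5=6&26=2
lw $t6, 0($t2) → $t6=M[16]=26
or $t5, $t5, $t6 → $t5=2|26=26
sub $t5, $t5, 15 → $t5=26-15=11
add $t2, $t2, 4 → $t2=16+4=20
sub $t4, $t4, 1 → $t4=3-1=2
cmp $t4, 1  (cmp 2,1)
bgt top: taken
lw $t6, 0($t2) → $t6=M[20]=8
and $t5, $t5, $t6 → $t5=11&8=8
lw $t6, 0($t2) → $t6=M[20]=8
or $t5, $t5, $t6 → $t5=8|8=8
sub $t5, $t5, 15 → $t5=8-15=-7
add $t2, $t2, 4 → $t2=20+4=24
sub $t4, $t4, 1 → $t4=2-1=1
cmp $t4, 1  (cmp 1,1)
bgt top: not taken
sw $t5, (20) → M[20]=-7
halt.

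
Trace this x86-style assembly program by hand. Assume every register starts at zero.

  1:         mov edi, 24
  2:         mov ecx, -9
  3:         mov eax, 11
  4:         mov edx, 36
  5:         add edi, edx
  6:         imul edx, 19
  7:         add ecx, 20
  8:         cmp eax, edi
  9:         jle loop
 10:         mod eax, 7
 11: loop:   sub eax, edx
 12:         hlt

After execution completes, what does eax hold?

-673

edi=24
ecx=-9
eax=11
edx=36
edi=24+36=60
edx=36*19=684
ecx=(-9)+20=11
cmp eax, edi  (cmp 11,60)
jle loop: taken
eax=11-684=-673
halt.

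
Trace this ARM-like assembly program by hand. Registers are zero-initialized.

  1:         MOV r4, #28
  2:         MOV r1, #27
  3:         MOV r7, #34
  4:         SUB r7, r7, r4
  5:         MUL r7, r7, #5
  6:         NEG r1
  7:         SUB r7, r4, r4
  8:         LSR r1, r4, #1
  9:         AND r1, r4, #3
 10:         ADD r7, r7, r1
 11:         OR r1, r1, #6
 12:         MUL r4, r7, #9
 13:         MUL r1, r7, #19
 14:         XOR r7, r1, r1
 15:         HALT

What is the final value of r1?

0

MOV r4, #28 → r4=28
MOV r1, #27 → r1=27
MOV r7, #34 → r7=34
SUB r7, r7, r4 → r7=34-28=6
MUL r7, r7, #5 → r7=6*5=30
NEG r1 → r1=-(27)=-27
SUB r7, r4, r4 → r7=28-28=0
LSR r1, r4, #1 → r1=28>>1=14
AND r1, r4, #3 → r1=28&3=0
ADD r7, r7, r1 → r7=0+0=0
OR r1, r1, #6 → r1=0|6=6
MUL r4, r7, #9 → r4=0*9=0
MUL r1, r7, #19 → r1=0*19=0
XOR r7, r1, r1 → r7=0^0=0
halt.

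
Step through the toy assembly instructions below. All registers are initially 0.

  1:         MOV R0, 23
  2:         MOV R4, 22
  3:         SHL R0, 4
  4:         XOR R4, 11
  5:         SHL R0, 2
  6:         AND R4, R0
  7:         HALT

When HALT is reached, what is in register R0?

1472

after MOV R0, 23: R0=23
after MOV R4, 22: R4=22
after SHL R0, 4: R0=23<<4=368
after XOR R4, 11: R4=22^11=29
after SHL R0, 2: R0=368<<2=1472
after AND R4, R0: R4=29&1472=0
halt.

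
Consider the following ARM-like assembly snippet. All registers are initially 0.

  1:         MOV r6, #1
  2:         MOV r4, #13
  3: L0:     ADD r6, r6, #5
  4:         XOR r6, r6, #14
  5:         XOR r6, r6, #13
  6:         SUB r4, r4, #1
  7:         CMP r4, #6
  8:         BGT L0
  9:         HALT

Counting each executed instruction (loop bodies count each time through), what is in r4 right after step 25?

9

r6=1
r4=13
r6=1+5=6
r6=6^14=8
r6=8^13=5
r4=13-1=12
CMP r4, #6  (cmp 12,6)
BGT L0: taken
r6=5+5=10
r6=10^14=4
r6=4^13=9
r4=12-1=11
CMP r4, #6  (cmp 11,6)
BGT L0: taken
r6=9+5=14
r6=14^14=0
r6=0^13=13
r4=11-1=10
CMP r4, #6  (cmp 10,6)
BGT L0: taken
r6=13+5=18
r6=18^14=28
r6=28^13=17
r4=10-1=9
CMP r4, #6  (cmp 9,6)
After step 25: r4 = 9.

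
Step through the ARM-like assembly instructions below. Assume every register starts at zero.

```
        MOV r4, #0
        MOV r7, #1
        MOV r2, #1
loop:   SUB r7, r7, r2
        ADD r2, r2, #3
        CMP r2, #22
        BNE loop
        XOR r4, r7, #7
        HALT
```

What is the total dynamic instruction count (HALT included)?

33

after MOV r4, #0: r4=0
after MOV r7, #1: r7=1
after MOV r2, #1: r2=1
after SUB r7, r7, r2: r7=1-1=0
after ADD r2, r2, #3: r2=1+3=4
CMP r2, #22  (cmp 4,22)
BNE loop: taken
after SUB r7, r7, r2: r7=0-4=-4
after ADD r2, r2, #3: r2=4+3=7
CMP r2, #22  (cmp 7,22)
BNE loop: taken
after SUB r7, r7, r2: r7=(-4)-7=-11
after ADD r2, r2, #3: r2=7+3=10
CMP r2, #22  (cmp 10,22)
BNE loop: taken
after SUB r7, r7, r2: r7=(-11)-10=-21
after ADD r2, r2, #3: r2=10+3=13
CMP r2, #22  (cmp 13,22)
BNE loop: taken
after SUB r7, r7, r2: r7=(-21)-13=-34
after ADD r2, r2, #3: r2=13+3=16
CMP r2, #22  (cmp 16,22)
BNE loop: taken
after SUB r7, r7, r2: r7=(-34)-16=-50
after ADD r2, r2, #3: r2=16+3=19
CMP r2, #22  (cmp 19,22)
BNE loop: taken
after SUB r7, r7, r2: r7=(-50)-19=-69
after ADD r2, r2, #3: r2=19+3=22
CMP r2, #22  (cmp 22,22)
BNE loop: not taken
after XOR r4, r7, #7: r4=(-69)^7=-68
halt.
Total executed instructions: 33.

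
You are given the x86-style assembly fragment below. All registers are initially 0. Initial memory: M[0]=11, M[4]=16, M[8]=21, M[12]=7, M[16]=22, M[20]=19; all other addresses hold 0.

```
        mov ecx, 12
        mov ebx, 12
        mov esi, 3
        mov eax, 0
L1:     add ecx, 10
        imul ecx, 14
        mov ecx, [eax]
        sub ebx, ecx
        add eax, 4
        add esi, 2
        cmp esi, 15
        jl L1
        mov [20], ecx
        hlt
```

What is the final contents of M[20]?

19

ecx=12
ebx=12
esi=3
eax=0
ecx=12+10=22
ecx=22*14=308
ecx=M[0]=11
ebx=12-11=1
eax=0+4=4
esi=3+2=5
cmp esi, 15  (cmp 5,15)
jl L1: taken
ecx=11+10=21
ecx=21*14=294
ecx=M[4]=16
ebx=1-16=-15
eax=4+4=8
esi=5+2=7
cmp esi, 15  (cmp 7,15)
jl L1: taken
ecx=16+10=26
ecx=26*14=364
ecx=M[8]=21
ebx=(-15)-21=-36
eax=8+4=12
esi=7+2=9
cmp esi, 15  (cmp 9,15)
jl L1: taken
ecx=21+10=31
ecx=31*14=434
ecx=M[12]=7
ebx=(-36)-7=-43
eax=12+4=16
esi=9+2=11
cmp esi, 15  (cmp 11,15)
jl L1: taken
ecx=7+10=17
ecx=17*14=238
ecx=M[16]=22
ebx=(-43)-22=-65
eax=16+4=20
esi=11+2=13
cmp esi, 15  (cmp 13,15)
jl L1: taken
ecx=22+10=32
ecx=32*14=448
ecx=M[20]=19
ebx=(-65)-19=-84
eax=20+4=24
esi=13+2=15
cmp esi, 15  (cmp 15,15)
jl L1: not taken
mov [20], ecx → M[20]=19
halt.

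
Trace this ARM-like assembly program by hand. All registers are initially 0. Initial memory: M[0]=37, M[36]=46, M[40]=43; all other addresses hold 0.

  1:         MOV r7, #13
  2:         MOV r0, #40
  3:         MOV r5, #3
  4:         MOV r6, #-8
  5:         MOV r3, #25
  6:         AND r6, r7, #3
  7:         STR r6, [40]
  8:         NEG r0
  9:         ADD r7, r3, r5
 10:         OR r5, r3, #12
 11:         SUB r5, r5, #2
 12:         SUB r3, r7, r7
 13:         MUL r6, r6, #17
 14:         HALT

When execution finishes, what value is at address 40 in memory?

1

r7=13
r0=40
r5=3
r6=-8
r3=25
r6=13&3=1
STR r6, [40] → M[40]=1
r0=-(40)=-40
r7=25+3=28
r5=25|12=29
r5=29-2=27
r3=28-28=0
r6=1*17=17
halt.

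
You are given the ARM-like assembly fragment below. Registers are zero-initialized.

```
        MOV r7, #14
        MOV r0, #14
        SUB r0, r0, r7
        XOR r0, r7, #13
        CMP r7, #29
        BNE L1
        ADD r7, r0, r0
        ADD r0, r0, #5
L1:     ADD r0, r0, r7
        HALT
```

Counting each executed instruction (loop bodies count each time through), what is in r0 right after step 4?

MOV r7, #14 → r7=14
MOV r0, #14 → r0=14
SUB r0, r0, r7 → r0=14-14=0
XOR r0, r7, #13 → r0=14^13=3
After step 4: r0 = 3.

3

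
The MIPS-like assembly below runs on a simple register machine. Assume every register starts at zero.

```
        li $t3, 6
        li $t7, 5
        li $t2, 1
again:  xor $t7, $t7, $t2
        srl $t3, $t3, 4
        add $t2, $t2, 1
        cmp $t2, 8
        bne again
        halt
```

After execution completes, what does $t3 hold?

0

$t3=6
$t7=5
$t2=1
$t7=5^1=4
$t3=6>>4=0
$t2=1+1=2
cmp $t2, 8  (cmp 2,8)
bne again: taken
$t7=4^2=6
$t3=0>>4=0
$t2=2+1=3
cmp $t2, 8  (cmp 3,8)
bne again: taken
$t7=6^3=5
$t3=0>>4=0
$t2=3+1=4
cmp $t2, 8  (cmp 4,8)
bne again: taken
$t7=5^4=1
$t3=0>>4=0
$t2=4+1=5
cmp $t2, 8  (cmp 5,8)
bne again: taken
$t7=1^5=4
$t3=0>>4=0
$t2=5+1=6
cmp $t2, 8  (cmp 6,8)
bne again: taken
$t7=4^6=2
$t3=0>>4=0
$t2=6+1=7
cmp $t2, 8  (cmp 7,8)
bne again: taken
$t7=2^7=5
$t3=0>>4=0
$t2=7+1=8
cmp $t2, 8  (cmp 8,8)
bne again: not taken
halt.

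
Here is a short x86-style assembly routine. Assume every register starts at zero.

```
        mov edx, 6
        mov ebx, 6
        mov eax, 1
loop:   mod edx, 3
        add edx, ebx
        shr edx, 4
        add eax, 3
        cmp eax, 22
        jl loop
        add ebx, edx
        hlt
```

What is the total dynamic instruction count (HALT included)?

edx=6
ebx=6
eax=1
edx=6%3=0
edx=0+6=6
edx=6>>4=0
eax=1+3=4
cmp eax, 22  (cmp 4,22)
jl loop: taken
edx=0%3=0
edx=0+6=6
edx=6>>4=0
eax=4+3=7
cmp eax, 22  (cmp 7,22)
jl loop: taken
edx=0%3=0
edx=0+6=6
edx=6>>4=0
eax=7+3=10
cmp eax, 22  (cmp 10,22)
jl loop: taken
edx=0%3=0
edx=0+6=6
edx=6>>4=0
eax=10+3=13
cmp eax, 22  (cmp 13,22)
jl loop: taken
edx=0%3=0
edx=0+6=6
edx=6>>4=0
eax=13+3=16
cmp eax, 22  (cmp 16,22)
jl loop: taken
edx=0%3=0
edx=0+6=6
edx=6>>4=0
eax=16+3=19
cmp eax, 22  (cmp 19,22)
jl loop: taken
edx=0%3=0
edx=0+6=6
edx=6>>4=0
eax=19+3=22
cmp eax, 22  (cmp 22,22)
jl loop: not taken
ebx=6+0=6
halt.
Total executed instructions: 47.

47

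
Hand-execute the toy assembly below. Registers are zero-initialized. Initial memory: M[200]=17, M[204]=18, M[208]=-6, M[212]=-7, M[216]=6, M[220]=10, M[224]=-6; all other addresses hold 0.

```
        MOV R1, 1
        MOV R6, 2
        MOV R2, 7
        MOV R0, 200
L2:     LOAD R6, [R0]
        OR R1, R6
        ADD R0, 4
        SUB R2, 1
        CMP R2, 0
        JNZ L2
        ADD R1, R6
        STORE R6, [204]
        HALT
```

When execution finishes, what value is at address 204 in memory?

after MOV R1, 1: R1=1
after MOV R6, 2: R6=2
after MOV R2, 7: R2=7
after MOV R0, 200: R0=200
after LOAD R6, [R0]: R6=M[200]=17
after OR R1, R6: R1=1|17=17
after ADD R0, 4: R0=200+4=204
after SUB R2, 1: R2=7-1=6
CMP R2, 0  (cmp 6,0)
JNZ L2: taken
after LOAD R6, [R0]: R6=M[204]=18
after OR R1, R6: R1=17|18=19
after ADD R0, 4: R0=204+4=208
after SUB R2, 1: R2=6-1=5
CMP R2, 0  (cmp 5,0)
JNZ L2: taken
after LOAD R6, [R0]: R6=M[208]=-6
after OR R1, R6: R1=19|(-6)=-5
after ADD R0, 4: R0=208+4=212
after SUB R2, 1: R2=5-1=4
CMP R2, 0  (cmp 4,0)
JNZ L2: taken
after LOAD R6, [R0]: R6=M[212]=-7
after OR R1, R6: R1=(-5)|(-7)=-5
after ADD R0, 4: R0=212+4=216
after SUB R2, 1: R2=4-1=3
CMP R2, 0  (cmp 3,0)
JNZ L2: taken
after LOAD R6, [R0]: R6=M[216]=6
after OR R1, R6: R1=(-5)|6=-1
after ADD R0, 4: R0=216+4=220
after SUB R2, 1: R2=3-1=2
CMP R2, 0  (cmp 2,0)
JNZ L2: taken
after LOAD R6, [R0]: R6=M[220]=10
after OR R1, R6: R1=(-1)|10=-1
after ADD R0, 4: R0=220+4=224
after SUB R2, 1: R2=2-1=1
CMP R2, 0  (cmp 1,0)
JNZ L2: taken
after LOAD R6, [R0]: R6=M[224]=-6
after OR R1, R6: R1=(-1)|(-6)=-1
after ADD R0, 4: R0=224+4=228
after SUB R2, 1: R2=1-1=0
CMP R2, 0  (cmp 0,0)
JNZ L2: not taken
after ADD R1, R6: R1=(-1)+(-6)=-7
STORE R6, [204] → M[204]=-6
halt.

-6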